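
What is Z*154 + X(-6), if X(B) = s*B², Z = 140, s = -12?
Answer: 21128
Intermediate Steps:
X(B) = -12*B²
Z*154 + X(-6) = 140*154 - 12*(-6)² = 21560 - 12*36 = 21560 - 432 = 21128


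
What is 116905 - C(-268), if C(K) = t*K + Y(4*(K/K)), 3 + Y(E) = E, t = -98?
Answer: 90640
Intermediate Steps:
Y(E) = -3 + E
C(K) = 1 - 98*K (C(K) = -98*K + (-3 + 4*(K/K)) = -98*K + (-3 + 4*1) = -98*K + (-3 + 4) = -98*K + 1 = 1 - 98*K)
116905 - C(-268) = 116905 - (1 - 98*(-268)) = 116905 - (1 + 26264) = 116905 - 1*26265 = 116905 - 26265 = 90640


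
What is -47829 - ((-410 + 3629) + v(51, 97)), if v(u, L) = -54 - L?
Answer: -50897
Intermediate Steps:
-47829 - ((-410 + 3629) + v(51, 97)) = -47829 - ((-410 + 3629) + (-54 - 1*97)) = -47829 - (3219 + (-54 - 97)) = -47829 - (3219 - 151) = -47829 - 1*3068 = -47829 - 3068 = -50897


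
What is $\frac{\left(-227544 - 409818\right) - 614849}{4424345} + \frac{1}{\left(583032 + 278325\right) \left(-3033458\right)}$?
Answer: $- \frac{3271889953551545111}{11560328056954008570} \approx -0.28303$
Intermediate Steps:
$\frac{\left(-227544 - 409818\right) - 614849}{4424345} + \frac{1}{\left(583032 + 278325\right) \left(-3033458\right)} = \left(-637362 - 614849\right) \frac{1}{4424345} + \frac{1}{861357} \left(- \frac{1}{3033458}\right) = \left(-1252211\right) \frac{1}{4424345} + \frac{1}{861357} \left(- \frac{1}{3033458}\right) = - \frac{1252211}{4424345} - \frac{1}{2612890282506} = - \frac{3271889953551545111}{11560328056954008570}$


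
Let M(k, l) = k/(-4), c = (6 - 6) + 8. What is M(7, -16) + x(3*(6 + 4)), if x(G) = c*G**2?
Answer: 28793/4 ≈ 7198.3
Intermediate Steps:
c = 8 (c = 0 + 8 = 8)
M(k, l) = -k/4 (M(k, l) = k*(-1/4) = -k/4)
x(G) = 8*G**2
M(7, -16) + x(3*(6 + 4)) = -1/4*7 + 8*(3*(6 + 4))**2 = -7/4 + 8*(3*10)**2 = -7/4 + 8*30**2 = -7/4 + 8*900 = -7/4 + 7200 = 28793/4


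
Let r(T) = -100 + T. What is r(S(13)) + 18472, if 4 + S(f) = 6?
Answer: 18374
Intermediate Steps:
S(f) = 2 (S(f) = -4 + 6 = 2)
r(S(13)) + 18472 = (-100 + 2) + 18472 = -98 + 18472 = 18374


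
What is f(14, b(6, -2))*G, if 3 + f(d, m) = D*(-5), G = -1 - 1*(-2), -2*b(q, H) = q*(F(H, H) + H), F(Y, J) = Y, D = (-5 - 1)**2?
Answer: -183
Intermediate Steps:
D = 36 (D = (-6)**2 = 36)
b(q, H) = -H*q (b(q, H) = -q*(H + H)/2 = -q*2*H/2 = -H*q)
G = 1 (G = -1 + 2 = 1)
f(d, m) = -183 (f(d, m) = -3 + 36*(-5) = -3 - 180 = -183)
f(14, b(6, -2))*G = -183*1 = -183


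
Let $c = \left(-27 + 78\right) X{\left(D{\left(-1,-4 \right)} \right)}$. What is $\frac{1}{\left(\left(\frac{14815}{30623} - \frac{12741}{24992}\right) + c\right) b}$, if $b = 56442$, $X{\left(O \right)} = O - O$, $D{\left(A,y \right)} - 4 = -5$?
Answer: $- \frac{382665008}{561912931023} \approx -0.000681$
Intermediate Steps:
$D{\left(A,y \right)} = -1$ ($D{\left(A,y \right)} = 4 - 5 = -1$)
$X{\left(O \right)} = 0$
$c = 0$ ($c = \left(-27 + 78\right) 0 = 51 \cdot 0 = 0$)
$\frac{1}{\left(\left(\frac{14815}{30623} - \frac{12741}{24992}\right) + c\right) b} = \frac{1}{\left(\left(\frac{14815}{30623} - \frac{12741}{24992}\right) + 0\right) 56442} = \frac{1}{\left(14815 \cdot \frac{1}{30623} - \frac{12741}{24992}\right) + 0} \cdot \frac{1}{56442} = \frac{1}{\left(\frac{14815}{30623} - \frac{12741}{24992}\right) + 0} \cdot \frac{1}{56442} = \frac{1}{- \frac{19911163}{765330016} + 0} \cdot \frac{1}{56442} = \frac{1}{- \frac{19911163}{765330016}} \cdot \frac{1}{56442} = \left(- \frac{765330016}{19911163}\right) \frac{1}{56442} = - \frac{382665008}{561912931023}$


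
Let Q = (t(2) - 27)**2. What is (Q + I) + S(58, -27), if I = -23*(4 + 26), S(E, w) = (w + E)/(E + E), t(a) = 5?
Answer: -23865/116 ≈ -205.73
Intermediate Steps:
S(E, w) = (E + w)/(2*E) (S(E, w) = (E + w)/((2*E)) = (E + w)*(1/(2*E)) = (E + w)/(2*E))
I = -690 (I = -23*30 = -690)
Q = 484 (Q = (5 - 27)**2 = (-22)**2 = 484)
(Q + I) + S(58, -27) = (484 - 690) + (1/2)*(58 - 27)/58 = -206 + (1/2)*(1/58)*31 = -206 + 31/116 = -23865/116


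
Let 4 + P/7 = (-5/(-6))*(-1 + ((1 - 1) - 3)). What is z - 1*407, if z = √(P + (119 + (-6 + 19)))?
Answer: -407 + 11*√6/3 ≈ -398.02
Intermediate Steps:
P = -154/3 (P = -28 + 7*((-5/(-6))*(-1 + ((1 - 1) - 3))) = -28 + 7*((-5*(-⅙))*(-1 + (0 - 3))) = -28 + 7*(5*(-1 - 3)/6) = -28 + 7*((⅚)*(-4)) = -28 + 7*(-10/3) = -28 - 70/3 = -154/3 ≈ -51.333)
z = 11*√6/3 (z = √(-154/3 + (119 + (-6 + 19))) = √(-154/3 + (119 + 13)) = √(-154/3 + 132) = √(242/3) = 11*√6/3 ≈ 8.9815)
z - 1*407 = 11*√6/3 - 1*407 = 11*√6/3 - 407 = -407 + 11*√6/3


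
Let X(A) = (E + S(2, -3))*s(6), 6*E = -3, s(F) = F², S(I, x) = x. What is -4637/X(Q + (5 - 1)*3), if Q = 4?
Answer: 4637/126 ≈ 36.802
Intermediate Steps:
E = -½ (E = (⅙)*(-3) = -½ ≈ -0.50000)
X(A) = -126 (X(A) = (-½ - 3)*6² = -7/2*36 = -126)
-4637/X(Q + (5 - 1)*3) = -4637/(-126) = -4637*(-1/126) = 4637/126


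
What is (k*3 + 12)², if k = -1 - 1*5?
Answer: 36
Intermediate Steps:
k = -6 (k = -1 - 5 = -6)
(k*3 + 12)² = (-6*3 + 12)² = (-18 + 12)² = (-6)² = 36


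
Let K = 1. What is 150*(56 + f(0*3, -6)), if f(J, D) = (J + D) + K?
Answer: 7650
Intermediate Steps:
f(J, D) = 1 + D + J (f(J, D) = (J + D) + 1 = (D + J) + 1 = 1 + D + J)
150*(56 + f(0*3, -6)) = 150*(56 + (1 - 6 + 0*3)) = 150*(56 + (1 - 6 + 0)) = 150*(56 - 5) = 150*51 = 7650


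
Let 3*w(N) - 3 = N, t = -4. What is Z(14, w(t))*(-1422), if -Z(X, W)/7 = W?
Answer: -3318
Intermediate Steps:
w(N) = 1 + N/3
Z(X, W) = -7*W
Z(14, w(t))*(-1422) = -7*(1 + (⅓)*(-4))*(-1422) = -7*(1 - 4/3)*(-1422) = -7*(-⅓)*(-1422) = (7/3)*(-1422) = -3318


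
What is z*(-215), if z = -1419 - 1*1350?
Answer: 595335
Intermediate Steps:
z = -2769 (z = -1419 - 1350 = -2769)
z*(-215) = -2769*(-215) = 595335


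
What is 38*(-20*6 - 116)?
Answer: -8968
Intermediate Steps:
38*(-20*6 - 116) = 38*(-120 - 116) = 38*(-236) = -8968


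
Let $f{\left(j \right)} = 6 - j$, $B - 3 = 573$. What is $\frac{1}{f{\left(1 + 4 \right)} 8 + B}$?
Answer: $\frac{1}{584} \approx 0.0017123$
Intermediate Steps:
$B = 576$ ($B = 3 + 573 = 576$)
$\frac{1}{f{\left(1 + 4 \right)} 8 + B} = \frac{1}{\left(6 - \left(1 + 4\right)\right) 8 + 576} = \frac{1}{\left(6 - 5\right) 8 + 576} = \frac{1}{1 \cdot 8 + 576} = \frac{1}{8 + 576} = \frac{1}{584}$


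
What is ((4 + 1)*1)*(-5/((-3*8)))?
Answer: 25/24 ≈ 1.0417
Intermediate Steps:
((4 + 1)*1)*(-5/((-3*8))) = (5*1)*(-5/(-24)) = 5*(-5*(-1/24)) = 5*(5/24) = 25/24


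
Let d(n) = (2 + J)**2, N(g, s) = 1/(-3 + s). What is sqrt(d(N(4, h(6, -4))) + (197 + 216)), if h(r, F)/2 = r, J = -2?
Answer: sqrt(413) ≈ 20.322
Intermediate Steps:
h(r, F) = 2*r
d(n) = 0 (d(n) = (2 - 2)**2 = 0**2 = 0)
sqrt(d(N(4, h(6, -4))) + (197 + 216)) = sqrt(0 + (197 + 216)) = sqrt(0 + 413) = sqrt(413)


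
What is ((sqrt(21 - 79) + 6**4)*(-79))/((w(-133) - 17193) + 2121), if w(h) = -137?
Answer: 102384/15209 + 79*I*sqrt(58)/15209 ≈ 6.7318 + 0.039559*I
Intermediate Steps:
((sqrt(21 - 79) + 6**4)*(-79))/((w(-133) - 17193) + 2121) = ((sqrt(21 - 79) + 6**4)*(-79))/((-137 - 17193) + 2121) = ((sqrt(-58) + 1296)*(-79))/(-17330 + 2121) = ((I*sqrt(58) + 1296)*(-79))/(-15209) = ((1296 + I*sqrt(58))*(-79))*(-1/15209) = (-102384 - 79*I*sqrt(58))*(-1/15209) = 102384/15209 + 79*I*sqrt(58)/15209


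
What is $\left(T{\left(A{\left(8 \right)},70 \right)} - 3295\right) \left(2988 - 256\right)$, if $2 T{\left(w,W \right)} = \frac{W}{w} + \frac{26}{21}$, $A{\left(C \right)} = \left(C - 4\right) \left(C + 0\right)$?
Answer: $- \frac{1511539787}{168} \approx -8.9973 \cdot 10^{6}$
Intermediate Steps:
$A{\left(C \right)} = C \left(-4 + C\right)$ ($A{\left(C \right)} = \left(C - 4\right) C = \left(-4 + C\right) C = C \left(-4 + C\right)$)
$T{\left(w,W \right)} = \frac{13}{21} + \frac{W}{2 w}$ ($T{\left(w,W \right)} = \frac{\frac{W}{w} + \frac{26}{21}}{2} = \frac{\frac{26}{21} + \frac{W}{w}}{2} = \frac{13}{21} + \frac{W}{2 w}$)
$\left(T{\left(A{\left(8 \right)},70 \right)} - 3295\right) \left(2988 - 256\right) = \left(\left(\frac{13}{21} + \frac{1}{2} \cdot 70 \frac{1}{8 \left(-4 + 8\right)}\right) - 3295\right) \left(2988 - 256\right) = \left(\left(\frac{13}{21} + \frac{1}{2} \cdot 70 \frac{1}{8 \cdot 4}\right) - 3295\right) 2732 = \left(\left(\frac{13}{21} + \frac{1}{2} \cdot 70 \cdot \frac{1}{32}\right) - 3295\right) 2732 = \left(\left(\frac{13}{21} + \frac{35}{32}\right) - 3295\right) 2732 = \left(\frac{1151}{672} - 3295\right) 2732 = \left(- \frac{2213089}{672}\right) 2732 = - \frac{1511539787}{168}$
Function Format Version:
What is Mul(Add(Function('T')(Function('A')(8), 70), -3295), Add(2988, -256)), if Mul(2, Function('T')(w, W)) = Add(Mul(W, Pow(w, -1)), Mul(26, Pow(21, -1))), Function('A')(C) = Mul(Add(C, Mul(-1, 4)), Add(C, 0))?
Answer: Rational(-1511539787, 168) ≈ -8.9973e+6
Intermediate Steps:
Function('A')(C) = Mul(C, Add(-4, C)) (Function('A')(C) = Mul(Add(C, -4), C) = Mul(Add(-4, C), C) = Mul(C, Add(-4, C)))
Function('T')(w, W) = Add(Rational(13, 21), Mul(Rational(1, 2), W, Pow(w, -1))) (Function('T')(w, W) = Mul(Rational(1, 2), Add(Mul(W, Pow(w, -1)), Mul(26, Pow(21, -1)))) = Mul(Rational(1, 2), Add(Mul(W, Pow(w, -1)), Mul(26, Rational(1, 21)))) = Mul(Rational(1, 2), Add(Mul(W, Pow(w, -1)), Rational(26, 21))) = Mul(Rational(1, 2), Add(Rational(26, 21), Mul(W, Pow(w, -1)))) = Add(Rational(13, 21), Mul(Rational(1, 2), W, Pow(w, -1))))
Mul(Add(Function('T')(Function('A')(8), 70), -3295), Add(2988, -256)) = Mul(Add(Add(Rational(13, 21), Mul(Rational(1, 2), 70, Pow(Mul(8, Add(-4, 8)), -1))), -3295), Add(2988, -256)) = Mul(Add(Add(Rational(13, 21), Mul(Rational(1, 2), 70, Pow(Mul(8, 4), -1))), -3295), 2732) = Mul(Add(Add(Rational(13, 21), Mul(Rational(1, 2), 70, Pow(32, -1))), -3295), 2732) = Mul(Add(Add(Rational(13, 21), Mul(Rational(1, 2), 70, Rational(1, 32))), -3295), 2732) = Mul(Add(Add(Rational(13, 21), Rational(35, 32)), -3295), 2732) = Mul(Add(Rational(1151, 672), -3295), 2732) = Mul(Rational(-2213089, 672), 2732) = Rational(-1511539787, 168)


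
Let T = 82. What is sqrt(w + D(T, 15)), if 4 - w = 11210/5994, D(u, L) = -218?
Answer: I*sqrt(23937631)/333 ≈ 14.693*I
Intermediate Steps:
w = 6383/2997 (w = 4 - 11210/5994 = 4 - 1*5605/2997 = 4 - 5605/2997 = 6383/2997 ≈ 2.1298)
sqrt(w + D(T, 15)) = sqrt(6383/2997 - 218) = sqrt(-646963/2997) = I*sqrt(23937631)/333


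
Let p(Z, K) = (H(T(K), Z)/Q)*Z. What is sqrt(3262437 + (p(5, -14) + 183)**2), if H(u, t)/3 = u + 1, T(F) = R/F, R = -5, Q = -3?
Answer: sqrt(645523741)/14 ≈ 1814.8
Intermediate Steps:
T(F) = -5/F
H(u, t) = 3 + 3*u (H(u, t) = 3*(u + 1) = 3*(1 + u) = 3 + 3*u)
p(Z, K) = Z*(-1 + 5/K) (p(Z, K) = ((3 + 3*(-5/K))/(-3))*Z = ((3 - 15/K)*(-1/3))*Z = (-1 + 5/K)*Z = Z*(-1 + 5/K))
sqrt(3262437 + (p(5, -14) + 183)**2) = sqrt(3262437 + (5*(5 - 1*(-14))/(-14) + 183)**2) = sqrt(3262437 + (5*(-1/14)*(5 + 14) + 183)**2) = sqrt(3262437 + (5*(-1/14)*19 + 183)**2) = sqrt(3262437 + (-95/14 + 183)**2) = sqrt(3262437 + (2467/14)**2) = sqrt(3262437 + 6086089/196) = sqrt(645523741/196) = sqrt(645523741)/14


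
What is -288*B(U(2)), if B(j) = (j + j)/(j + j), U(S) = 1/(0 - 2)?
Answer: -288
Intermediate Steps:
U(S) = -1/2 (U(S) = 1/(-2) = -1/2)
B(j) = 1 (B(j) = (2*j)/((2*j)) = (2*j)*(1/(2*j)) = 1)
-288*B(U(2)) = -288*1 = -288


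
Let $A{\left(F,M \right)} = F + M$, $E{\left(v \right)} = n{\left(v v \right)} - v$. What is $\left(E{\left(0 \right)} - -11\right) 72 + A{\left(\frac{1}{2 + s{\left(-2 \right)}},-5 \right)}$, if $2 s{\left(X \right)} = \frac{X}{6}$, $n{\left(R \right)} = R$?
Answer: $\frac{8663}{11} \approx 787.54$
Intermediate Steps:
$s{\left(X \right)} = \frac{X}{12}$ ($s{\left(X \right)} = \frac{X \frac{1}{6}}{2} = \frac{\frac{1}{6} X}{2} = \frac{X}{12}$)
$E{\left(v \right)} = v^{2} - v$ ($E{\left(v \right)} = v v - v = v^{2} - v$)
$\left(E{\left(0 \right)} - -11\right) 72 + A{\left(\frac{1}{2 + s{\left(-2 \right)}},-5 \right)} = \left(0 \left(-1 + 0\right) - -11\right) 72 - \left(5 - \frac{1}{2 + \frac{1}{12} \left(-2\right)}\right) = \left(0 \left(-1\right) + 11\right) 72 - \left(5 - \frac{1}{2 - \frac{1}{6}}\right) = \left(0 + 11\right) 72 - \left(5 - \frac{1}{\frac{11}{6}}\right) = 11 \cdot 72 + \left(\frac{6}{11} - 5\right) = 792 - \frac{49}{11} = \frac{8663}{11}$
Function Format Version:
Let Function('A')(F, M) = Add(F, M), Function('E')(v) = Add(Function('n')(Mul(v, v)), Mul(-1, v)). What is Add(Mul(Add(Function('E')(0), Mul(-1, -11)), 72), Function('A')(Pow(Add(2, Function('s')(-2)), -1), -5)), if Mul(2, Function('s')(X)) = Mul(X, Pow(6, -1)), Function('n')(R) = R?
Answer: Rational(8663, 11) ≈ 787.54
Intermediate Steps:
Function('s')(X) = Mul(Rational(1, 12), X) (Function('s')(X) = Mul(Rational(1, 2), Mul(X, Pow(6, -1))) = Mul(Rational(1, 2), Mul(X, Rational(1, 6))) = Mul(Rational(1, 2), Mul(Rational(1, 6), X)) = Mul(Rational(1, 12), X))
Function('E')(v) = Add(Pow(v, 2), Mul(-1, v)) (Function('E')(v) = Add(Mul(v, v), Mul(-1, v)) = Add(Pow(v, 2), Mul(-1, v)))
Add(Mul(Add(Function('E')(0), Mul(-1, -11)), 72), Function('A')(Pow(Add(2, Function('s')(-2)), -1), -5)) = Add(Mul(Add(Mul(0, Add(-1, 0)), Mul(-1, -11)), 72), Add(Pow(Add(2, Mul(Rational(1, 12), -2)), -1), -5)) = Add(Mul(Add(Mul(0, -1), 11), 72), Add(Pow(Add(2, Rational(-1, 6)), -1), -5)) = Add(Mul(Add(0, 11), 72), Add(Pow(Rational(11, 6), -1), -5)) = Add(Mul(11, 72), Add(Rational(6, 11), -5)) = Add(792, Rational(-49, 11)) = Rational(8663, 11)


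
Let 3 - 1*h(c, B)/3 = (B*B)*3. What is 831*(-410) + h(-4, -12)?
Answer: -341997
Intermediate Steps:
h(c, B) = 9 - 9*B**2 (h(c, B) = 9 - 3*B*B*3 = 9 - 3*B**2*3 = 9 - 9*B**2)
831*(-410) + h(-4, -12) = 831*(-410) + (9 - 9*(-12)**2) = -340710 + (9 - 9*144) = -340710 + (9 - 1296) = -340710 - 1287 = -341997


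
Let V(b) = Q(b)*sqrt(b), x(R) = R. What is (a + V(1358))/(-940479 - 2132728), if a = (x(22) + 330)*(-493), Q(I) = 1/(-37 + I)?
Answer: 173536/3073207 - sqrt(1358)/4059706447 ≈ 0.056467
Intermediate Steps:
V(b) = sqrt(b)/(-37 + b)
a = -173536 (a = (22 + 330)*(-493) = 352*(-493) = -173536)
(a + V(1358))/(-940479 - 2132728) = (-173536 + sqrt(1358)/(-37 + 1358))/(-940479 - 2132728) = (-173536 + sqrt(1358)/1321)/(-3073207) = (-173536 + sqrt(1358)*(1/1321))*(-1/3073207) = (-173536 + sqrt(1358)/1321)*(-1/3073207) = 173536/3073207 - sqrt(1358)/4059706447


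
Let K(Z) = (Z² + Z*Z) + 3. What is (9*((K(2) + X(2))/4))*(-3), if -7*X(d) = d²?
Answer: -1971/28 ≈ -70.393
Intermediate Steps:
K(Z) = 3 + 2*Z² (K(Z) = (Z² + Z²) + 3 = 2*Z² + 3 = 3 + 2*Z²)
X(d) = -d²/7
(9*((K(2) + X(2))/4))*(-3) = (9*(((3 + 2*2²) - ⅐*2²)/4))*(-3) = (9*(((3 + 2*4) - ⅐*4)/4))*(-3) = (9*(((3 + 8) - 4/7)/4))*(-3) = (9*((11 - 4/7)/4))*(-3) = (9*((¼)*(73/7)))*(-3) = (9*(73/28))*(-3) = (657/28)*(-3) = -1971/28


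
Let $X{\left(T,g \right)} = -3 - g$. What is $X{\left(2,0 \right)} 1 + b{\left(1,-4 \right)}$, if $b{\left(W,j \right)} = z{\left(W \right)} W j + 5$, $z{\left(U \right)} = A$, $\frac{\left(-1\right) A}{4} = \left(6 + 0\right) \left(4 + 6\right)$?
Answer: $962$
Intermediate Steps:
$A = -240$ ($A = - 4 \left(6 + 0\right) \left(4 + 6\right) = - 4 \cdot 6 \cdot 10 = \left(-4\right) 60 = -240$)
$z{\left(U \right)} = -240$
$b{\left(W,j \right)} = 5 - 240 W j$ ($b{\left(W,j \right)} = - 240 W j + 5 = 5 - 240 W j$)
$X{\left(2,0 \right)} 1 + b{\left(1,-4 \right)} = \left(-3 - 0\right) 1 - \left(-5 + 240 \left(-4\right)\right) = \left(-3 + 0\right) 1 + \left(5 + 960\right) = \left(-3\right) 1 + 965 = -3 + 965 = 962$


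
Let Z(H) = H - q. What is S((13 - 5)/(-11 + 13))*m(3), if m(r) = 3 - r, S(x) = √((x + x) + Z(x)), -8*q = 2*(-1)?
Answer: 0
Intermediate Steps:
q = ¼ (q = -(-1)/4 = -⅛*(-2) = ¼ ≈ 0.25000)
Z(H) = -¼ + H (Z(H) = H - 1*¼ = H - ¼ = -¼ + H)
S(x) = √(-¼ + 3*x) (S(x) = √((x + x) + (-¼ + x)) = √(2*x + (-¼ + x)) = √(-¼ + 3*x))
S((13 - 5)/(-11 + 13))*m(3) = (√(-1 + 12*((13 - 5)/(-11 + 13)))/2)*(3 - 1*3) = (√(-1 + 12*(8/2))/2)*(3 - 3) = (√(-1 + 12*(8*(½)))/2)*0 = (√(-1 + 12*4)/2)*0 = (√(-1 + 48)/2)*0 = (√47/2)*0 = 0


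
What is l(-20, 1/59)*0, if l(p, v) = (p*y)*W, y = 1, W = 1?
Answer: 0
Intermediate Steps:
l(p, v) = p (l(p, v) = (p*1)*1 = p*1 = p)
l(-20, 1/59)*0 = -20*0 = 0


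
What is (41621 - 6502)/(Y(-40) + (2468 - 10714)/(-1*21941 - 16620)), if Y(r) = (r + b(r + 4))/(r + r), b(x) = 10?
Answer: 10833790072/181651 ≈ 59641.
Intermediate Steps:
Y(r) = (10 + r)/(2*r) (Y(r) = (r + 10)/(r + r) = (10 + r)/((2*r)) = (10 + r)*(1/(2*r)) = (10 + r)/(2*r))
(41621 - 6502)/(Y(-40) + (2468 - 10714)/(-1*21941 - 16620)) = (41621 - 6502)/((½)*(10 - 40)/(-40) + (2468 - 10714)/(-1*21941 - 16620)) = 35119/((½)*(-1/40)*(-30) - 8246/(-21941 - 16620)) = 35119/(3/8 - 8246/(-38561)) = 35119/(3/8 - 8246*(-1/38561)) = 35119/(3/8 + 8246/38561) = 35119/(181651/308488) = 35119*(308488/181651) = 10833790072/181651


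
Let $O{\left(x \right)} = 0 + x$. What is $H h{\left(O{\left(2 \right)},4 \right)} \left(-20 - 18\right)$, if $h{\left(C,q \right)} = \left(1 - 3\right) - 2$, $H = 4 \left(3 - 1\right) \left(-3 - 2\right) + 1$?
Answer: $-5928$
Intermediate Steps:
$H = -39$ ($H = 4 \cdot 2 \left(-5\right) + 1 = 4 \left(-10\right) + 1 = -40 + 1 = -39$)
$O{\left(x \right)} = x$
$h{\left(C,q \right)} = -4$ ($h{\left(C,q \right)} = -2 - 2 = -4$)
$H h{\left(O{\left(2 \right)},4 \right)} \left(-20 - 18\right) = \left(-39\right) \left(-4\right) \left(-20 - 18\right) = 156 \left(-20 - 18\right) = 156 \left(-38\right) = -5928$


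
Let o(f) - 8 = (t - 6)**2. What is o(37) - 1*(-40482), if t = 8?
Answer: 40494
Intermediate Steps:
o(f) = 12 (o(f) = 8 + (8 - 6)**2 = 8 + 2**2 = 8 + 4 = 12)
o(37) - 1*(-40482) = 12 - 1*(-40482) = 12 + 40482 = 40494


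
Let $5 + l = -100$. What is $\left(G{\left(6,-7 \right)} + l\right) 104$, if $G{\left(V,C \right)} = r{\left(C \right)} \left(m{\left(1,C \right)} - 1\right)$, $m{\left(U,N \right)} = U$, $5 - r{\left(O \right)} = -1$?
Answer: $-10920$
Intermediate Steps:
$l = -105$ ($l = -5 - 100 = -105$)
$r{\left(O \right)} = 6$ ($r{\left(O \right)} = 5 - -1 = 5 + 1 = 6$)
$G{\left(V,C \right)} = 0$ ($G{\left(V,C \right)} = 6 \left(1 - 1\right) = 6 \cdot 0 = 0$)
$\left(G{\left(6,-7 \right)} + l\right) 104 = \left(0 - 105\right) 104 = \left(-105\right) 104 = -10920$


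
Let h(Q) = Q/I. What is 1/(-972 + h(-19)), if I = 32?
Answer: -32/31123 ≈ -0.0010282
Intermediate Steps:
h(Q) = Q/32
1/(-972 + h(-19)) = 1/(-972 + (1/32)*(-19)) = 1/(-972 - 19/32) = 1/(-31123/32) = -32/31123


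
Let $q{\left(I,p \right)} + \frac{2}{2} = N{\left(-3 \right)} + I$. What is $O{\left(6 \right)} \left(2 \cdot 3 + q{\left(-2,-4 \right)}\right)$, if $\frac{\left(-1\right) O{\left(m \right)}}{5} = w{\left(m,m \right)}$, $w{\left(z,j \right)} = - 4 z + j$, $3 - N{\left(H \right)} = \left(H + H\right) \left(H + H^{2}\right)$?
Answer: $3780$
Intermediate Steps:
$N{\left(H \right)} = 3 - 2 H \left(H + H^{2}\right)$ ($N{\left(H \right)} = 3 - \left(H + H\right) \left(H + H^{2}\right) = 3 - 2 H \left(H + H^{2}\right)$)
$w{\left(z,j \right)} = j - 4 z$
$q{\left(I,p \right)} = 38 + I$ ($q{\left(I,p \right)} = -1 + \left(\left(3 - 2 \left(-3\right)^{2} - 2 \left(-3\right)^{3}\right) + I\right) = -1 + \left(\left(3 - 18 - -54\right) + I\right) = -1 + \left(\left(3 - 18 + 54\right) + I\right) = -1 + \left(39 + I\right) = 38 + I$)
$O{\left(m \right)} = 15 m$ ($O{\left(m \right)} = - 5 \left(m - 4 m\right) = - 5 \left(- 3 m\right) = 15 m$)
$O{\left(6 \right)} \left(2 \cdot 3 + q{\left(-2,-4 \right)}\right) = 15 \cdot 6 \left(2 \cdot 3 + \left(38 - 2\right)\right) = 90 \left(6 + 36\right) = 90 \cdot 42 = 3780$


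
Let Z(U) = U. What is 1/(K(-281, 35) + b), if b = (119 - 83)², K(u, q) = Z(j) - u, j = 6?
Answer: 1/1583 ≈ 0.00063171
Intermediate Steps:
K(u, q) = 6 - u
b = 1296 (b = 36² = 1296)
1/(K(-281, 35) + b) = 1/((6 - 1*(-281)) + 1296) = 1/((6 + 281) + 1296) = 1/(287 + 1296) = 1/1583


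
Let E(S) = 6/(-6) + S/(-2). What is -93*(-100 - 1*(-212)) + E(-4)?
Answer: -10415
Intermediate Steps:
E(S) = -1 - S/2 (E(S) = 6*(-⅙) + S*(-½) = -1 - S/2)
-93*(-100 - 1*(-212)) + E(-4) = -93*(-100 - 1*(-212)) + (-1 - ½*(-4)) = -93*(-100 + 212) + (-1 + 2) = -93*112 + 1 = -10416 + 1 = -10415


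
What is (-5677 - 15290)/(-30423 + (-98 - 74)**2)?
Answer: 20967/839 ≈ 24.990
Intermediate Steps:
(-5677 - 15290)/(-30423 + (-98 - 74)**2) = -20967/(-30423 + (-172)**2) = -20967/(-30423 + 29584) = -20967/(-839) = -20967*(-1/839) = 20967/839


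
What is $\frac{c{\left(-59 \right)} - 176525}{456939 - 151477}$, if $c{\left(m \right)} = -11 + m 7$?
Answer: $- \frac{176949}{305462} \approx -0.57928$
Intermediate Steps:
$c{\left(m \right)} = -11 + 7 m$
$\frac{c{\left(-59 \right)} - 176525}{456939 - 151477} = \frac{\left(-11 + 7 \left(-59\right)\right) - 176525}{456939 - 151477} = \frac{\left(-11 - 413\right) - 176525}{305462} = \left(-424 - 176525\right) \frac{1}{305462} = \left(-176949\right) \frac{1}{305462} = - \frac{176949}{305462}$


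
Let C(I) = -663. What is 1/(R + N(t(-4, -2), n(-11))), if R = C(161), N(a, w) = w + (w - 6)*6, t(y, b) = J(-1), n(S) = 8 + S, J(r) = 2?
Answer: -1/720 ≈ -0.0013889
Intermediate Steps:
t(y, b) = 2
N(a, w) = -36 + 7*w (N(a, w) = w + (-6 + w)*6 = w + (-36 + 6*w) = -36 + 7*w)
R = -663
1/(R + N(t(-4, -2), n(-11))) = 1/(-663 + (-36 + 7*(8 - 11))) = 1/(-663 + (-36 + 7*(-3))) = 1/(-663 + (-36 - 21)) = 1/(-663 - 57) = 1/(-720) = -1/720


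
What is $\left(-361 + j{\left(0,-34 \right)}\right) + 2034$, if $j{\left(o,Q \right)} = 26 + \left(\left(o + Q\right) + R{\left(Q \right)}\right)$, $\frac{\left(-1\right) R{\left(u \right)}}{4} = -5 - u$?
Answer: $1549$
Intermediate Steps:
$R{\left(u \right)} = 20 + 4 u$ ($R{\left(u \right)} = - 4 \left(-5 - u\right) = 20 + 4 u$)
$j{\left(o,Q \right)} = 46 + o + 5 Q$ ($j{\left(o,Q \right)} = 26 + \left(\left(o + Q\right) + \left(20 + 4 Q\right)\right) = 26 + \left(\left(Q + o\right) + \left(20 + 4 Q\right)\right) = 26 + \left(20 + o + 5 Q\right) = 46 + o + 5 Q$)
$\left(-361 + j{\left(0,-34 \right)}\right) + 2034 = \left(-361 + \left(46 + 0 + 5 \left(-34\right)\right)\right) + 2034 = \left(-361 + \left(46 + 0 - 170\right)\right) + 2034 = \left(-361 - 124\right) + 2034 = -485 + 2034 = 1549$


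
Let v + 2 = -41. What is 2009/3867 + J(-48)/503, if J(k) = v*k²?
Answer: -382100897/1945101 ≈ -196.44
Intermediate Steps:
v = -43 (v = -2 - 41 = -43)
J(k) = -43*k²
2009/3867 + J(-48)/503 = 2009/3867 - 43*(-48)²/503 = 2009*(1/3867) - 43*2304*(1/503) = 2009/3867 - 99072*1/503 = 2009/3867 - 99072/503 = -382100897/1945101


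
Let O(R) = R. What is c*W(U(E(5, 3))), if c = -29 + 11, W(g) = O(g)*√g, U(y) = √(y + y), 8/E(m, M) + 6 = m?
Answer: -144*I*√I ≈ 101.82 - 101.82*I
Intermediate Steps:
E(m, M) = 8/(-6 + m)
U(y) = √2*√y (U(y) = √(2*y) = √2*√y)
W(g) = g^(3/2) (W(g) = g*√g = g^(3/2))
c = -18
c*W(U(E(5, 3))) = -18*2^(¾)*(4*2^(¼)*(1/(-6 + 5))^(¾)) = -18*2^(¾)*(4*2^(¼)*(1/(-1))^(¾)) = -18*2^(¾)*(4*(-1)^(¾)*2^(¼)) = -18*2^(¾)*(4*2^(¼)*I^(3/2)) = -18*8*I^(3/2) = -144*I^(3/2)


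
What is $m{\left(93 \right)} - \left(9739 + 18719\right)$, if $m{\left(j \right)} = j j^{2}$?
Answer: $775899$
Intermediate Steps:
$m{\left(j \right)} = j^{3}$
$m{\left(93 \right)} - \left(9739 + 18719\right) = 93^{3} - \left(9739 + 18719\right) = 804357 - 28458 = 775899$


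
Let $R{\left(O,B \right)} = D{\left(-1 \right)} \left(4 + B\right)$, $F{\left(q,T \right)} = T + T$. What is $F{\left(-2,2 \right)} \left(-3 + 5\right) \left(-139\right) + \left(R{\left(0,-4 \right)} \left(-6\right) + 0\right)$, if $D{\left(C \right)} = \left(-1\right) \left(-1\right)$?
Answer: $-1112$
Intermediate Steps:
$D{\left(C \right)} = 1$
$F{\left(q,T \right)} = 2 T$
$R{\left(O,B \right)} = 4 + B$ ($R{\left(O,B \right)} = 1 \left(4 + B\right) = 4 + B$)
$F{\left(-2,2 \right)} \left(-3 + 5\right) \left(-139\right) + \left(R{\left(0,-4 \right)} \left(-6\right) + 0\right) = 2 \cdot 2 \left(-3 + 5\right) \left(-139\right) + \left(\left(4 - 4\right) \left(-6\right) + 0\right) = 4 \cdot 2 \left(-139\right) + \left(0 \left(-6\right) + 0\right) = 8 \left(-139\right) + \left(0 + 0\right) = -1112 + 0 = -1112$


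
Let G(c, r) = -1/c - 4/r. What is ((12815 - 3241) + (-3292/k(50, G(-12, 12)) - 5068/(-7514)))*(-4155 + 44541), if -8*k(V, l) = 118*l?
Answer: 77721337032504/221663 ≈ 3.5063e+8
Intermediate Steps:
k(V, l) = -59*l/4
((12815 - 3241) + (-3292/k(50, G(-12, 12)) - 5068/(-7514)))*(-4155 + 44541) = ((12815 - 3241) + (-3292*(-4/(59*(-1/(-12) - 4/12))) - 5068/(-7514)))*(-4155 + 44541) = (9574 + (-3292*(-4/(59*(-1*(-1/12) - 4*1/12))) - 5068*(-1/7514)))*40386 = (9574 + (-3292*(-4/(59*(1/12 - 1/3))) + 2534/3757))*40386 = (9574 + (-3292/((-59/4*(-1/4))) + 2534/3757))*40386 = (9574 + (-3292/59/16 + 2534/3757))*40386 = (9574 + (-3292*16/59 + 2534/3757))*40386 = (9574 + (-52672/59 + 2534/3757))*40386 = (9574 - 197739198/221663)*40386 = (1924462364/221663)*40386 = 77721337032504/221663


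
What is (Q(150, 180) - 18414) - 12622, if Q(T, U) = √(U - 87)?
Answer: -31036 + √93 ≈ -31026.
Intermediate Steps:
Q(T, U) = √(-87 + U)
(Q(150, 180) - 18414) - 12622 = (√(-87 + 180) - 18414) - 12622 = (√93 - 18414) - 12622 = (-18414 + √93) - 12622 = -31036 + √93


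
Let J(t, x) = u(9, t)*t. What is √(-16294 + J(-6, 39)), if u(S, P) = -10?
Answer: I*√16234 ≈ 127.41*I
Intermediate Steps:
J(t, x) = -10*t
√(-16294 + J(-6, 39)) = √(-16294 - 10*(-6)) = √(-16294 + 60) = √(-16234) = I*√16234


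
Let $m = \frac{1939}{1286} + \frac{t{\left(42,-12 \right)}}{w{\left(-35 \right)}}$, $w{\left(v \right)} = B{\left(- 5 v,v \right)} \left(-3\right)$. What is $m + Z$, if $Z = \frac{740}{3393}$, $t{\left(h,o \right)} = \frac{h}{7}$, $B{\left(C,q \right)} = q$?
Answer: $\frac{272300141}{152718930} \approx 1.783$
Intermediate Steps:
$w{\left(v \right)} = - 3 v$ ($w{\left(v \right)} = v \left(-3\right) = - 3 v$)
$t{\left(h,o \right)} = \frac{h}{7}$ ($t{\left(h,o \right)} = h \frac{1}{7} = \frac{h}{7}$)
$Z = \frac{740}{3393}$ ($Z = 740 \cdot \frac{1}{3393} = \frac{740}{3393} \approx 0.2181$)
$m = \frac{70437}{45010}$ ($m = \frac{1939}{1286} + \frac{\frac{1}{7} \cdot 42}{\left(-3\right) \left(-35\right)} = 1939 \cdot \frac{1}{1286} + \frac{6}{105} = \frac{1939}{1286} + 6 \cdot \frac{1}{105} = \frac{1939}{1286} + \frac{2}{35} = \frac{70437}{45010} \approx 1.5649$)
$m + Z = \frac{70437}{45010} + \frac{740}{3393} = \frac{272300141}{152718930}$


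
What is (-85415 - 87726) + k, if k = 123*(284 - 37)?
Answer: -142760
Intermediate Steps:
k = 30381 (k = 123*247 = 30381)
(-85415 - 87726) + k = (-85415 - 87726) + 30381 = -173141 + 30381 = -142760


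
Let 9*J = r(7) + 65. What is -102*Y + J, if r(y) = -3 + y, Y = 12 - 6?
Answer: -1813/3 ≈ -604.33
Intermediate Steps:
Y = 6
J = 23/3 (J = ((-3 + 7) + 65)/9 = (4 + 65)/9 = (1/9)*69 = 23/3 ≈ 7.6667)
-102*Y + J = -102*6 + 23/3 = -612 + 23/3 = -1813/3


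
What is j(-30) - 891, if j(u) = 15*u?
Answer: -1341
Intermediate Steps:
j(-30) - 891 = 15*(-30) - 891 = -450 - 891 = -1341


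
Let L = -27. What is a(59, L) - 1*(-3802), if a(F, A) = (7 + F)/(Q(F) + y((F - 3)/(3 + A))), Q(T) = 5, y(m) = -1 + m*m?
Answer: 323764/85 ≈ 3809.0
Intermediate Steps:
y(m) = -1 + m²
a(F, A) = (7 + F)/(4 + (-3 + F)²/(3 + A)²) (a(F, A) = (7 + F)/(5 + (-1 + ((F - 3)/(3 + A))²)) = (7 + F)/(5 + (-1 + ((-3 + F)/(3 + A))²)) = (7 + F)/(5 + (-1 + (-3 + F)²/(3 + A)²)) = (7 + F)/(4 + (-3 + F)²/(3 + A)²))
a(59, L) - 1*(-3802) = (3 - 27)²*(7 + 59)/((-3 + 59)² + 4*(3 - 27)²) - 1*(-3802) = (-24)²*66/(56² + 4*(-24)²) + 3802 = 576*66/(3136 + 4*576) + 3802 = 576*66/(3136 + 2304) + 3802 = 576*66/5440 + 3802 = 576*(1/5440)*66 + 3802 = 594/85 + 3802 = 323764/85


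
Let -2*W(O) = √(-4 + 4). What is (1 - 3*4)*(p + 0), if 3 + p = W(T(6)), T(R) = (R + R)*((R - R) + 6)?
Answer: 33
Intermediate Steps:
T(R) = 12*R (T(R) = (2*R)*(0 + 6) = (2*R)*6 = 12*R)
W(O) = 0 (W(O) = -√(-4 + 4)/2 = -√0/2 = -½*0 = 0)
p = -3 (p = -3 + 0 = -3)
(1 - 3*4)*(p + 0) = (1 - 3*4)*(-3 + 0) = (1 - 12)*(-3) = -11*(-3) = 33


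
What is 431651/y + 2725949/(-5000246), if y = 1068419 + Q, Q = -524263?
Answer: 337509841051/1360456931188 ≈ 0.24809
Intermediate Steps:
y = 544156 (y = 1068419 - 524263 = 544156)
431651/y + 2725949/(-5000246) = 431651/544156 + 2725949/(-5000246) = 431651*(1/544156) + 2725949*(-1/5000246) = 431651/544156 - 2725949/5000246 = 337509841051/1360456931188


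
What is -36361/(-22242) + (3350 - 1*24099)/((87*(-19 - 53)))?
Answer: 114877427/23220648 ≈ 4.9472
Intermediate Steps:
-36361/(-22242) + (3350 - 1*24099)/((87*(-19 - 53))) = -36361*(-1/22242) + (3350 - 24099)/((87*(-72))) = 36361/22242 - 20749/(-6264) = 36361/22242 - 20749*(-1/6264) = 36361/22242 + 20749/6264 = 114877427/23220648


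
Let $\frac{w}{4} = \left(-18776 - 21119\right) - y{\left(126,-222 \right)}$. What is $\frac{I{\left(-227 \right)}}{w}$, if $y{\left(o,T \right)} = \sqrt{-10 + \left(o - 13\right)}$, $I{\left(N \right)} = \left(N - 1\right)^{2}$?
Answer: $- \frac{28804190}{88422829} + \frac{722 \sqrt{103}}{88422829} \approx -0.32567$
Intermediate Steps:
$I{\left(N \right)} = \left(-1 + N\right)^{2}$
$y{\left(o,T \right)} = \sqrt{-23 + o}$ ($y{\left(o,T \right)} = \sqrt{-10 + \left(o - 13\right)} = \sqrt{-10 + \left(-13 + o\right)} = \sqrt{-23 + o}$)
$w = -159580 - 4 \sqrt{103}$ ($w = 4 \left(\left(-18776 - 21119\right) - \sqrt{-23 + 126}\right) = 4 \left(-39895 - \sqrt{103}\right) = -159580 - 4 \sqrt{103} \approx -1.5962 \cdot 10^{5}$)
$\frac{I{\left(-227 \right)}}{w} = \frac{\left(-1 - 227\right)^{2}}{-159580 - 4 \sqrt{103}} = \frac{\left(-228\right)^{2}}{-159580 - 4 \sqrt{103}} = \frac{51984}{-159580 - 4 \sqrt{103}}$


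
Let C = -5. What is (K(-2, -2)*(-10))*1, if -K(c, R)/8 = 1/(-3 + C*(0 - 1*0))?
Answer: -80/3 ≈ -26.667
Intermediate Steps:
K(c, R) = 8/3 (K(c, R) = -8/(-3 - 5*(0 - 1*0)) = -8/(-3 - 5*(0 + 0)) = -8/(-3 - 5*0) = -8/(-3 + 0) = -8/(-3) = -8*(-1/3) = 8/3)
(K(-2, -2)*(-10))*1 = ((8/3)*(-10))*1 = -80/3*1 = -80/3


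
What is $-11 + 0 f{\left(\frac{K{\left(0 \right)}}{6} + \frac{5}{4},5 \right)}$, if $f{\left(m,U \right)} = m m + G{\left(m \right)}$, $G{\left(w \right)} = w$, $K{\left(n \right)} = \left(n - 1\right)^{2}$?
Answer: $-11$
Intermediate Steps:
$K{\left(n \right)} = \left(-1 + n\right)^{2}$
$f{\left(m,U \right)} = m + m^{2}$ ($f{\left(m,U \right)} = m m + m = m^{2} + m = m + m^{2}$)
$-11 + 0 f{\left(\frac{K{\left(0 \right)}}{6} + \frac{5}{4},5 \right)} = -11 + 0 \left(\frac{\left(-1 + 0\right)^{2}}{6} + \frac{5}{4}\right) \left(1 + \left(\frac{\left(-1 + 0\right)^{2}}{6} + \frac{5}{4}\right)\right) = -11 + 0 \left(\left(-1\right)^{2} \cdot \frac{1}{6} + 5 \cdot \frac{1}{4}\right) \left(1 + \left(\left(-1\right)^{2} \cdot \frac{1}{6} + 5 \cdot \frac{1}{4}\right)\right) = -11 + 0 \left(1 \cdot \frac{1}{6} + \frac{5}{4}\right) \left(1 + \left(1 \cdot \frac{1}{6} + \frac{5}{4}\right)\right) = -11 + 0 \left(\frac{1}{6} + \frac{5}{4}\right) \left(1 + \left(\frac{1}{6} + \frac{5}{4}\right)\right) = -11 + 0 \frac{17 \left(1 + \frac{17}{12}\right)}{12} = -11 + 0 \cdot \frac{17}{12} \cdot \frac{29}{12} = -11 + 0 \cdot \frac{493}{144} = -11 + 0 = -11$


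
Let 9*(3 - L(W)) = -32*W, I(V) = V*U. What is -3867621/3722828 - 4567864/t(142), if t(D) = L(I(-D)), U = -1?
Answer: -21866575270017/2431006684 ≈ -8994.9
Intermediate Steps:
I(V) = -V (I(V) = V*(-1) = -V)
L(W) = 3 + 32*W/9 (L(W) = 3 - (-32)*W/9 = 3 + 32*W/9)
t(D) = 3 + 32*D/9 (t(D) = 3 + 32*(-(-1)*D)/9 = 3 + 32*D/9)
-3867621/3722828 - 4567864/t(142) = -3867621/3722828 - 4567864/(3 + (32/9)*142) = -3867621*1/3722828 - 4567864/(3 + 4544/9) = -3867621/3722828 - 4567864/4571/9 = -3867621/3722828 - 4567864*9/4571 = -3867621/3722828 - 5872968/653 = -21866575270017/2431006684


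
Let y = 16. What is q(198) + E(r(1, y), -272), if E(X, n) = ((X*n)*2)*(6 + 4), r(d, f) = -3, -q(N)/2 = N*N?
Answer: -62088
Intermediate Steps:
q(N) = -2*N² (q(N) = -2*N*N = -2*N²)
E(X, n) = 20*X*n (E(X, n) = (2*X*n)*10 = 20*X*n)
q(198) + E(r(1, y), -272) = -2*198² + 20*(-3)*(-272) = -2*39204 + 16320 = -78408 + 16320 = -62088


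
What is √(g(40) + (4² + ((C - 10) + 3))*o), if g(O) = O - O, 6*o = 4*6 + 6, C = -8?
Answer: √5 ≈ 2.2361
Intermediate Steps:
o = 5 (o = (4*6 + 6)/6 = (24 + 6)/6 = (⅙)*30 = 5)
g(O) = 0
√(g(40) + (4² + ((C - 10) + 3))*o) = √(0 + (4² + ((-8 - 10) + 3))*5) = √(0 + (16 + (-18 + 3))*5) = √(0 + (16 - 15)*5) = √(0 + 1*5) = √(0 + 5) = √5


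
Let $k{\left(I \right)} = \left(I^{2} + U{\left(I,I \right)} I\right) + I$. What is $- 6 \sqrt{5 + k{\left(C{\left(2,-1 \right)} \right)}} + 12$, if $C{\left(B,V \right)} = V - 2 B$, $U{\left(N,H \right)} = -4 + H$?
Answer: $12 - 6 \sqrt{70} \approx -38.2$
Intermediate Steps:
$k{\left(I \right)} = I + I^{2} + I \left(-4 + I\right)$ ($k{\left(I \right)} = \left(I^{2} + \left(-4 + I\right) I\right) + I = \left(I^{2} + I \left(-4 + I\right)\right) + I = I + I^{2} + I \left(-4 + I\right)$)
$- 6 \sqrt{5 + k{\left(C{\left(2,-1 \right)} \right)}} + 12 = - 6 \sqrt{5 + \left(-1 - 4\right) \left(-3 + 2 \left(-1 - 4\right)\right)} + 12 = - 6 \sqrt{5 - 5 \left(-3 + 2 \left(-5\right)\right)} + 12 = - 6 \sqrt{5 - 5 \left(-3 - 10\right)} + 12 = - 6 \sqrt{5 - -65} + 12 = - 6 \sqrt{5 + 65} + 12 = - 6 \sqrt{70} + 12 = 12 - 6 \sqrt{70}$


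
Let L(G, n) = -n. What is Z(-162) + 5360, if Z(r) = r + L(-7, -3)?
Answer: 5201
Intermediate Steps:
Z(r) = 3 + r (Z(r) = r - 1*(-3) = r + 3 = 3 + r)
Z(-162) + 5360 = (3 - 162) + 5360 = -159 + 5360 = 5201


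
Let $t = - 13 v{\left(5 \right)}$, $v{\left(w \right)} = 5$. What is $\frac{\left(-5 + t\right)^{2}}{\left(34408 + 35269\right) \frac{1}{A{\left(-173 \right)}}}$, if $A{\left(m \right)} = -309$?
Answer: $- \frac{1514100}{69677} \approx -21.73$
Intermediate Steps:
$t = -65$ ($t = \left(-13\right) 5 = -65$)
$\frac{\left(-5 + t\right)^{2}}{\left(34408 + 35269\right) \frac{1}{A{\left(-173 \right)}}} = \frac{\left(-5 - 65\right)^{2}}{\left(34408 + 35269\right) \frac{1}{-309}} = \frac{\left(-70\right)^{2}}{69677 \left(- \frac{1}{309}\right)} = \frac{4900}{- \frac{69677}{309}} = 4900 \left(- \frac{309}{69677}\right) = - \frac{1514100}{69677}$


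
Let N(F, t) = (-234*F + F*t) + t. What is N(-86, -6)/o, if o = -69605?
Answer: -20634/69605 ≈ -0.29644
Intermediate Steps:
N(F, t) = t - 234*F + F*t
N(-86, -6)/o = (-6 - 234*(-86) - 86*(-6))/(-69605) = (-6 + 20124 + 516)*(-1/69605) = 20634*(-1/69605) = -20634/69605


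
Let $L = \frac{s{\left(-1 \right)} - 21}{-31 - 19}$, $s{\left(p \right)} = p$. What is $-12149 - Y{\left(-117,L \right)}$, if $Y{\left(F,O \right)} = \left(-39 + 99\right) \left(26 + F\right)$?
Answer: $-6689$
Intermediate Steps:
$L = \frac{11}{25}$ ($L = \frac{-1 - 21}{-31 - 19} = - \frac{22}{-50} = \left(-22\right) \left(- \frac{1}{50}\right) = \frac{11}{25} \approx 0.44$)
$Y{\left(F,O \right)} = 1560 + 60 F$ ($Y{\left(F,O \right)} = 60 \left(26 + F\right) = 1560 + 60 F$)
$-12149 - Y{\left(-117,L \right)} = -12149 - \left(1560 + 60 \left(-117\right)\right) = -12149 - \left(1560 - 7020\right) = -12149 - -5460 = -12149 + 5460 = -6689$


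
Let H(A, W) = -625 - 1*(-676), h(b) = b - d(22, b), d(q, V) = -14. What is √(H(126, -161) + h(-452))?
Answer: 3*I*√43 ≈ 19.672*I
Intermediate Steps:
h(b) = 14 + b (h(b) = b - 1*(-14) = b + 14 = 14 + b)
H(A, W) = 51 (H(A, W) = -625 + 676 = 51)
√(H(126, -161) + h(-452)) = √(51 + (14 - 452)) = √(51 - 438) = √(-387) = 3*I*√43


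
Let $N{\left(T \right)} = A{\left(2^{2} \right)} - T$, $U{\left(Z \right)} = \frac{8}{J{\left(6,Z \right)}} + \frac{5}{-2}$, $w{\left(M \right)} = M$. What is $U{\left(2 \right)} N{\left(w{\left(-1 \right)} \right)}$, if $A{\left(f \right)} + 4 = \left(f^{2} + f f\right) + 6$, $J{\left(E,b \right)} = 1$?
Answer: $\frac{385}{2} \approx 192.5$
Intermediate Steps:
$A{\left(f \right)} = 2 + 2 f^{2}$ ($A{\left(f \right)} = -4 + \left(\left(f^{2} + f f\right) + 6\right) = -4 + \left(\left(f^{2} + f^{2}\right) + 6\right) = -4 + \left(2 f^{2} + 6\right) = -4 + \left(6 + 2 f^{2}\right) = 2 + 2 f^{2}$)
$U{\left(Z \right)} = \frac{11}{2}$ ($U{\left(Z \right)} = \frac{8}{1} + \frac{5}{-2} = 8 \cdot 1 + 5 \left(- \frac{1}{2}\right) = 8 - \frac{5}{2} = \frac{11}{2}$)
$N{\left(T \right)} = 34 - T$ ($N{\left(T \right)} = \left(2 + 2 \left(2^{2}\right)^{2}\right) - T = \left(2 + 2 \cdot 4^{2}\right) - T = \left(2 + 2 \cdot 16\right) - T = \left(2 + 32\right) - T = 34 - T$)
$U{\left(2 \right)} N{\left(w{\left(-1 \right)} \right)} = \frac{11 \left(34 - -1\right)}{2} = \frac{11 \left(34 + 1\right)}{2} = \frac{11}{2} \cdot 35 = \frac{385}{2}$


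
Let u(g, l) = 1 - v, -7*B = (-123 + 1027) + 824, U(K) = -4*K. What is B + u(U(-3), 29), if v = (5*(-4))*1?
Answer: -1581/7 ≈ -225.86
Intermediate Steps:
v = -20 (v = -20*1 = -20)
B = -1728/7 (B = -((-123 + 1027) + 824)/7 = -(904 + 824)/7 = -1/7*1728 = -1728/7 ≈ -246.86)
u(g, l) = 21 (u(g, l) = 1 - 1*(-20) = 1 + 20 = 21)
B + u(U(-3), 29) = -1728/7 + 21 = -1581/7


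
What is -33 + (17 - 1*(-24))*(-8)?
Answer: -361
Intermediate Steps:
-33 + (17 - 1*(-24))*(-8) = -33 + (17 + 24)*(-8) = -33 + 41*(-8) = -33 - 328 = -361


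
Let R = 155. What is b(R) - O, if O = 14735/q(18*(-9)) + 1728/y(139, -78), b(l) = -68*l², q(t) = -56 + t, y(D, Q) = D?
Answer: -49502705939/30302 ≈ -1.6336e+6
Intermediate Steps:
O = -1671461/30302 (O = 14735/(-56 + 18*(-9)) + 1728/139 = 14735/(-56 - 162) + 1728*(1/139) = 14735/(-218) + 1728/139 = 14735*(-1/218) + 1728/139 = -14735/218 + 1728/139 = -1671461/30302 ≈ -55.160)
b(R) - O = -68*155² - 1*(-1671461/30302) = -68*24025 + 1671461/30302 = -1633700 + 1671461/30302 = -49502705939/30302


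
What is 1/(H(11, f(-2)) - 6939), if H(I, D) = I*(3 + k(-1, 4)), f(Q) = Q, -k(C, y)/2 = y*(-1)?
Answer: -1/6818 ≈ -0.00014667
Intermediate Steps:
k(C, y) = 2*y (k(C, y) = -2*y*(-1) = -(-2)*y = 2*y)
H(I, D) = 11*I (H(I, D) = I*(3 + 2*4) = I*(3 + 8) = I*11 = 11*I)
1/(H(11, f(-2)) - 6939) = 1/(11*11 - 6939) = 1/(121 - 6939) = 1/(-6818) = -1/6818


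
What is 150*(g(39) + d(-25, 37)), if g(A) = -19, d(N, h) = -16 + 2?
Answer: -4950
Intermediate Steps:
d(N, h) = -14
150*(g(39) + d(-25, 37)) = 150*(-19 - 14) = 150*(-33) = -4950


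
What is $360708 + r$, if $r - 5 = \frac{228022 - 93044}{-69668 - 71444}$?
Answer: $\frac{25450398939}{70556} \approx 3.6071 \cdot 10^{5}$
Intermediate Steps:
$r = \frac{285291}{70556}$ ($r = 5 + \frac{228022 - 93044}{-69668 - 71444} = 5 + \frac{134978}{-141112} = 5 + 134978 \left(- \frac{1}{141112}\right) = 5 - \frac{67489}{70556} = \frac{285291}{70556} \approx 4.0435$)
$360708 + r = 360708 + \frac{285291}{70556} = \frac{25450398939}{70556}$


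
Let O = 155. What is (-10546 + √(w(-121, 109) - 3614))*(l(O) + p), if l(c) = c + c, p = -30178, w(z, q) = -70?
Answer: 314987928 - 59736*I*√921 ≈ 3.1499e+8 - 1.8129e+6*I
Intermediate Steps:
l(c) = 2*c
(-10546 + √(w(-121, 109) - 3614))*(l(O) + p) = (-10546 + √(-70 - 3614))*(2*155 - 30178) = (-10546 + √(-3684))*(310 - 30178) = (-10546 + 2*I*√921)*(-29868) = 314987928 - 59736*I*√921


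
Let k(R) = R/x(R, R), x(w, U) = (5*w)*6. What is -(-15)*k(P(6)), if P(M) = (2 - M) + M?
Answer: ½ ≈ 0.50000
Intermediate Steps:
x(w, U) = 30*w
P(M) = 2
k(R) = 1/30 (k(R) = R/((30*R)) = R*(1/(30*R)) = 1/30)
-(-15)*k(P(6)) = -(-15)/30 = -1*(-½) = ½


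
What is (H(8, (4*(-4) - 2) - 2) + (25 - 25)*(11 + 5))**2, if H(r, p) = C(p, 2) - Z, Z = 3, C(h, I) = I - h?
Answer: 361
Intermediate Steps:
H(r, p) = -1 - p (H(r, p) = (2 - p) - 1*3 = (2 - p) - 3 = -1 - p)
(H(8, (4*(-4) - 2) - 2) + (25 - 25)*(11 + 5))**2 = ((-1 - ((4*(-4) - 2) - 2)) + (25 - 25)*(11 + 5))**2 = ((-1 - ((-16 - 2) - 2)) + 0*16)**2 = ((-1 - (-18 - 2)) + 0)**2 = ((-1 - 1*(-20)) + 0)**2 = ((-1 + 20) + 0)**2 = (19 + 0)**2 = 19**2 = 361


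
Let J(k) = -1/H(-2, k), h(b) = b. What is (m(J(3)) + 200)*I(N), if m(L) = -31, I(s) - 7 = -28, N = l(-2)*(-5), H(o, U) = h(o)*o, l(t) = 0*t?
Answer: -3549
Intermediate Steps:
l(t) = 0
H(o, U) = o² (H(o, U) = o*o = o²)
N = 0 (N = 0*(-5) = 0)
J(k) = -¼ (J(k) = -1/((-2)²) = -1/4 = -1*¼ = -¼)
I(s) = -21 (I(s) = 7 - 28 = -21)
(m(J(3)) + 200)*I(N) = (-31 + 200)*(-21) = 169*(-21) = -3549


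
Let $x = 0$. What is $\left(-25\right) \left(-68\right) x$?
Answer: $0$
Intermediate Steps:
$\left(-25\right) \left(-68\right) x = \left(-25\right) \left(-68\right) 0 = 1700 \cdot 0 = 0$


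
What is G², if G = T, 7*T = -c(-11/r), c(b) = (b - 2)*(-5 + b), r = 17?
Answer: 18662400/4092529 ≈ 4.5601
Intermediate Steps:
c(b) = (-5 + b)*(-2 + b) (c(b) = (-2 + b)*(-5 + b) = (-5 + b)*(-2 + b))
T = -4320/2023 (T = (-(10 + (-11/17)² - (-77)/17))/7 = (-(10 + (-11*1/17)² - (-77)/17))/7 = (-(10 + (-11/17)² - 7*(-11/17)))/7 = (-(10 + 121/289 + 77/17))/7 = (-1*4320/289)/7 = (⅐)*(-4320/289) = -4320/2023 ≈ -2.1354)
G = -4320/2023 ≈ -2.1354
G² = (-4320/2023)² = 18662400/4092529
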